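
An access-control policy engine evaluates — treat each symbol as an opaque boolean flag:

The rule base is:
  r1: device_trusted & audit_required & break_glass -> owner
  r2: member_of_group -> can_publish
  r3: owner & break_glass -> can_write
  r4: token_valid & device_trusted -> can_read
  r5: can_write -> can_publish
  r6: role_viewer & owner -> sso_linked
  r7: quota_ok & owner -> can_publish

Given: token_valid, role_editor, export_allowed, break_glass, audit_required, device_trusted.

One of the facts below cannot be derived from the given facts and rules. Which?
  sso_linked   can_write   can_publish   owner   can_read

[1] r1 [device_trusted & audit_required & break_glass -> owner]; r4 [token_valid & device_trusted -> can_read]. ⇒ new: owner, can_read.
[2] r3 [owner & break_glass -> can_write]. ⇒ new: can_write.
[3] r5 [can_write -> can_publish]. ⇒ new: can_publish.
Derived: can_write (round 2), owner (round 1), can_read (round 1), can_publish (round 3). sso_linked never appears in any round.

sso_linked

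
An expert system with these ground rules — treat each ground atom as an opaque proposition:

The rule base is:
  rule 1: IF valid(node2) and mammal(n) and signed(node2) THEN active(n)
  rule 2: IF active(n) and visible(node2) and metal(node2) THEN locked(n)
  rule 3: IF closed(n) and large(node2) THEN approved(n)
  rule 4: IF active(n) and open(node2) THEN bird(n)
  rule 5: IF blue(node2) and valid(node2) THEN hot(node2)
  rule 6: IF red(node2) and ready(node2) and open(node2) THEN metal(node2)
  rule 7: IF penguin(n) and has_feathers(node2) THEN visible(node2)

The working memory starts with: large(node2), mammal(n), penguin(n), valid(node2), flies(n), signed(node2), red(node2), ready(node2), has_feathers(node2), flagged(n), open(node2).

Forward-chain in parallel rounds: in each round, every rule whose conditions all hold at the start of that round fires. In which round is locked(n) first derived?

Round 1 fires rule 1, rule 6, rule 7, giving active(n), metal(node2), visible(node2).
Round 2 fires rule 2, rule 4, giving locked(n), bird(n).
locked(n) first appears in round 2.

2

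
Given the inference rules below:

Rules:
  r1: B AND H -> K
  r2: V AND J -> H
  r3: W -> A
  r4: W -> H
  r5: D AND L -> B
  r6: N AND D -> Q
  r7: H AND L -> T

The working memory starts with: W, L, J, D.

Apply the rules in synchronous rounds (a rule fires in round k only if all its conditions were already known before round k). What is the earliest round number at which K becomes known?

[1] r3 [W -> A]; r4 [W -> H]; r5 [D AND L -> B]. ⇒ new: A, H, B.
[2] r1 [B AND H -> K]; r7 [H AND L -> T]. ⇒ new: K, T.
K first appears in round 2.

2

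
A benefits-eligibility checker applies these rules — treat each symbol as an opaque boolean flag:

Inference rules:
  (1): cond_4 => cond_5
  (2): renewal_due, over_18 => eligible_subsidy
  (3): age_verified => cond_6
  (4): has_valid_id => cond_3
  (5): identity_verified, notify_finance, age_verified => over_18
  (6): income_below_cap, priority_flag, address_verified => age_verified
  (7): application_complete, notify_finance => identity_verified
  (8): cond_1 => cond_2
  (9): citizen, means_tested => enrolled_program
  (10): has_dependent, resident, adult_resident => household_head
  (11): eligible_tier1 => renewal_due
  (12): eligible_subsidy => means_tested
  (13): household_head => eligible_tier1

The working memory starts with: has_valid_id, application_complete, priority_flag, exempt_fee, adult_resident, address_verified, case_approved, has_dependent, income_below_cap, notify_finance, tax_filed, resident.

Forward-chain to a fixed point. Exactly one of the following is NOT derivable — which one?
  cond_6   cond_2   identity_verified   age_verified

cond_2

Round 1: (4) [has_valid_id => cond_3]; (6) [income_below_cap, priority_flag, address_verified => age_verified]; (7) [application_complete, notify_finance => identity_verified]; (10) [has_dependent, resident, adult_resident => household_head]. Adds cond_3, age_verified, identity_verified, household_head.
Round 2: (3) [age_verified => cond_6]; (5) [identity_verified, notify_finance, age_verified => over_18]; (13) [household_head => eligible_tier1]. Adds cond_6, over_18, eligible_tier1.
Round 3: (11) [eligible_tier1 => renewal_due]. Adds renewal_due.
Round 4: (2) [renewal_due, over_18 => eligible_subsidy]. Adds eligible_subsidy.
Round 5: (12) [eligible_subsidy => means_tested]. Adds means_tested.
Derived: cond_6 (round 2), age_verified (round 1), identity_verified (round 1). cond_2 never appears in any round.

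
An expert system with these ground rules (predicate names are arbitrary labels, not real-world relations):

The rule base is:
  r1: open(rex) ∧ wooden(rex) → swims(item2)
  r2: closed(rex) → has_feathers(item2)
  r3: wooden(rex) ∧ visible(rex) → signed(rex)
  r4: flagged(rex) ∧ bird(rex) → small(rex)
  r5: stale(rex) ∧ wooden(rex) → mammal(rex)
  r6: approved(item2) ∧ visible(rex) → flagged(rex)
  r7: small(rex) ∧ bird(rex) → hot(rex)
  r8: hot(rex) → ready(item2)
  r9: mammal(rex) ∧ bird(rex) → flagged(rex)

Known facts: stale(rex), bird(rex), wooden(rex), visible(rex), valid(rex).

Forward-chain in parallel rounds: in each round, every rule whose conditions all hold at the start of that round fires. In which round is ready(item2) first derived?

Round 1: r3 [wooden(rex) ∧ visible(rex) → signed(rex)]; r5 [stale(rex) ∧ wooden(rex) → mammal(rex)]. Adds signed(rex), mammal(rex).
Round 2: r9 [mammal(rex) ∧ bird(rex) → flagged(rex)]. Adds flagged(rex).
Round 3: r4 [flagged(rex) ∧ bird(rex) → small(rex)]. Adds small(rex).
Round 4: r7 [small(rex) ∧ bird(rex) → hot(rex)]. Adds hot(rex).
Round 5: r8 [hot(rex) → ready(item2)]. Adds ready(item2).
ready(item2) first appears in round 5.

5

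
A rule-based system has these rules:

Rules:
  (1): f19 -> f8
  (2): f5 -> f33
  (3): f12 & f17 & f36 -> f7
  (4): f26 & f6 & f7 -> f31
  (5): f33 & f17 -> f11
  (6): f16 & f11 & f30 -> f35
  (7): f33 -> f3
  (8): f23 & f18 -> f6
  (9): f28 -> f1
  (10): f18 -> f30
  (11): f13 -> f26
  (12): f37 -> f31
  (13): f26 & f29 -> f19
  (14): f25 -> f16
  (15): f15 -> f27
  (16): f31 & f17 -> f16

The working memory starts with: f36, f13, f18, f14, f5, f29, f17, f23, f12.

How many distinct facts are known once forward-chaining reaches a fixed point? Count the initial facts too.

21

[1] (2) [f5 -> f33]; (3) [f12 & f17 & f36 -> f7]; (8) [f23 & f18 -> f6]; (10) [f18 -> f30]; (11) [f13 -> f26]. ⇒ new: f33, f7, f6, f30, f26.
[2] (4) [f26 & f6 & f7 -> f31]; (5) [f33 & f17 -> f11]; (7) [f33 -> f3]; (13) [f26 & f29 -> f19]. ⇒ new: f31, f11, f3, f19.
[3] (1) [f19 -> f8]; (16) [f31 & f17 -> f16]. ⇒ new: f8, f16.
[4] (6) [f16 & f11 & f30 -> f35]. ⇒ new: f35.
Closure: {f11, f12, f13, f14, f16, f17, f18, f19, f23, f26, f29, f3, f30, f31, f33, f35, f36, f5, f6, f7, f8} — 21 facts.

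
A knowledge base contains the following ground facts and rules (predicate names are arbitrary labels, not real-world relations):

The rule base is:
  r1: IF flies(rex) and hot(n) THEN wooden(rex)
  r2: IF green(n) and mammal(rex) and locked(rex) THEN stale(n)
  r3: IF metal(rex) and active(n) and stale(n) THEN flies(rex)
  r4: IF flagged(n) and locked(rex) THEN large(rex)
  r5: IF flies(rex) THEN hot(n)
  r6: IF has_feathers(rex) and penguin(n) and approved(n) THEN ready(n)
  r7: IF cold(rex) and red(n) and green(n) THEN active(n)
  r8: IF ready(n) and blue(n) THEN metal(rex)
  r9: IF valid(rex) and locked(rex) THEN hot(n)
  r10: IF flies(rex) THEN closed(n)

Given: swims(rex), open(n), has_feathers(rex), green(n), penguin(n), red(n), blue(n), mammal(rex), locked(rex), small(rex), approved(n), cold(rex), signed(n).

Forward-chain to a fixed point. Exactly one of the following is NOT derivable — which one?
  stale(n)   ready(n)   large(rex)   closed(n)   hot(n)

Round 1 fires r2, r6, r7, giving stale(n), ready(n), active(n).
Round 2 fires r8, giving metal(rex).
Round 3 fires r3, giving flies(rex).
Round 4 fires r5, r10, giving hot(n), closed(n).
Round 5 fires r1, giving wooden(rex).
Derived: hot(n) (round 4), stale(n) (round 1), closed(n) (round 4), ready(n) (round 1). large(rex) never appears in any round.

large(rex)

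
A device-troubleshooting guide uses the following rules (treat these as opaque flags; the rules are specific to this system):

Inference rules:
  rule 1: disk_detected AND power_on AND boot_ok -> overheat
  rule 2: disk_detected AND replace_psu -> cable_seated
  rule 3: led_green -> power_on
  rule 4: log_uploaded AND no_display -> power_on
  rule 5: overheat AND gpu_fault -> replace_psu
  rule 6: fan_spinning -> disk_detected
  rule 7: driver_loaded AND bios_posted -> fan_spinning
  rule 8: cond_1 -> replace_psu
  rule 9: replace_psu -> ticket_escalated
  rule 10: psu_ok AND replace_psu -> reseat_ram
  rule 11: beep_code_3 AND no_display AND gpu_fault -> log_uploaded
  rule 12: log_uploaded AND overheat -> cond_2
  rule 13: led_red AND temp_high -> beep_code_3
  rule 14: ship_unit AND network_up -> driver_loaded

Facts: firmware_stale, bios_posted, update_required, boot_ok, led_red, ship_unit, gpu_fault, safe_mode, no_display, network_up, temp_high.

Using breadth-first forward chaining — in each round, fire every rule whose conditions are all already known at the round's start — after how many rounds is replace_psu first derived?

Round 1 — rule 13, rule 14, derive beep_code_3, driver_loaded.
Round 2 — rule 7, rule 11, derive fan_spinning, log_uploaded.
Round 3 — rule 4, rule 6, derive power_on, disk_detected.
Round 4 — rule 1, derive overheat.
Round 5 — rule 5, rule 12, derive replace_psu, cond_2.
replace_psu first appears in round 5.

5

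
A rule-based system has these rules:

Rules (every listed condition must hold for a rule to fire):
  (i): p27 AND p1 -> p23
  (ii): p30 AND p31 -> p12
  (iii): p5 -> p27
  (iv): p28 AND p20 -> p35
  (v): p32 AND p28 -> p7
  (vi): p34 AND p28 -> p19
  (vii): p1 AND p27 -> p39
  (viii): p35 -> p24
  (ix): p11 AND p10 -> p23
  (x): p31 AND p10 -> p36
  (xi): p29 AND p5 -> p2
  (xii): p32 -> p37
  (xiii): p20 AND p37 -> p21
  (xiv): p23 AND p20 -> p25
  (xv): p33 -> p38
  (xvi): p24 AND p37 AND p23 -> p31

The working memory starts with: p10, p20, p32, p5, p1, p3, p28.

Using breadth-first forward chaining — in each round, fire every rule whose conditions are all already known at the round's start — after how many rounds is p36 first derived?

Round 1 — (iii), (iv), (v), (xii), derive p27, p35, p7, p37.
Round 2 — (i), (vii), (viii), (xiii), derive p23, p39, p24, p21.
Round 3 — (xiv), (xvi), derive p25, p31.
Round 4 — (x), derive p36.
p36 first appears in round 4.

4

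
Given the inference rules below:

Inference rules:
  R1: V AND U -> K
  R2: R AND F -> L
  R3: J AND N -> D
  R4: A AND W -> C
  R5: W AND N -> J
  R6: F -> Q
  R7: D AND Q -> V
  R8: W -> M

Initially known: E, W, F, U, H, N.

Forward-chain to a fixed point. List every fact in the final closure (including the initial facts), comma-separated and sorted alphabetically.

D, E, F, H, J, K, M, N, Q, U, V, W

Round 1: R5 [W AND N -> J]; R6 [F -> Q]; R8 [W -> M]. Adds J, Q, M.
Round 2: R3 [J AND N -> D]. Adds D.
Round 3: R7 [D AND Q -> V]. Adds V.
Round 4: R1 [V AND U -> K]. Adds K.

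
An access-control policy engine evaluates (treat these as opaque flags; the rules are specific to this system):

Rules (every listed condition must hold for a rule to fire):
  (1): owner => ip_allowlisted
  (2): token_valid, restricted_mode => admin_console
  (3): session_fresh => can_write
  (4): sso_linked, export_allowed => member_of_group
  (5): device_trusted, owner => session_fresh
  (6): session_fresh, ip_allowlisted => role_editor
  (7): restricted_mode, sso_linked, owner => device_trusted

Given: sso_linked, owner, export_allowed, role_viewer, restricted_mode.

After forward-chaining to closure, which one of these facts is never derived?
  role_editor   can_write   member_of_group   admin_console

Round 1 fires (1), (4), (7), giving ip_allowlisted, member_of_group, device_trusted.
Round 2 fires (5), giving session_fresh.
Round 3 fires (3), (6), giving can_write, role_editor.
Derived: member_of_group (round 1), can_write (round 3), role_editor (round 3). admin_console never appears in any round.

admin_console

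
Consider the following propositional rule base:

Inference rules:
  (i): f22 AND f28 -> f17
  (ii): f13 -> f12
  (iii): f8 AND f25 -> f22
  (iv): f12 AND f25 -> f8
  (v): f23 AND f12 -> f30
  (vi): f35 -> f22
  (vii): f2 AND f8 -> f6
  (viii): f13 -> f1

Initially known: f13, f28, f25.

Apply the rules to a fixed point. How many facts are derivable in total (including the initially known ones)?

8

Round 1 — (ii), (viii), derive f12, f1.
Round 2 — (iv), derive f8.
Round 3 — (iii), derive f22.
Round 4 — (i), derive f17.
Closure: {f1, f12, f13, f17, f22, f25, f28, f8} — 8 facts.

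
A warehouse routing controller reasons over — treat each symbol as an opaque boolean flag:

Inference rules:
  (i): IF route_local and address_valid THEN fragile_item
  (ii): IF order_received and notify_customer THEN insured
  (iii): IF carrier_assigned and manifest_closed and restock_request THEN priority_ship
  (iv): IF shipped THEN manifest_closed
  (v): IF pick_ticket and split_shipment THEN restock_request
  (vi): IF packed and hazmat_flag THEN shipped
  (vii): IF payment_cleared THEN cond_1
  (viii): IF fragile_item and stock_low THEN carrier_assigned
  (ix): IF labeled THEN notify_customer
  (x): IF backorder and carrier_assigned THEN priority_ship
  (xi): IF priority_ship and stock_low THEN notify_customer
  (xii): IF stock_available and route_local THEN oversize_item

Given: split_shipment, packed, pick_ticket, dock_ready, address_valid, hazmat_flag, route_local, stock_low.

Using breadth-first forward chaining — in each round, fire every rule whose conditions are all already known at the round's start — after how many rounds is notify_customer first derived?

Round 1 fires (i), (v), (vi), giving fragile_item, restock_request, shipped.
Round 2 fires (iv), (viii), giving manifest_closed, carrier_assigned.
Round 3 fires (iii), giving priority_ship.
Round 4 fires (xi), giving notify_customer.
notify_customer first appears in round 4.

4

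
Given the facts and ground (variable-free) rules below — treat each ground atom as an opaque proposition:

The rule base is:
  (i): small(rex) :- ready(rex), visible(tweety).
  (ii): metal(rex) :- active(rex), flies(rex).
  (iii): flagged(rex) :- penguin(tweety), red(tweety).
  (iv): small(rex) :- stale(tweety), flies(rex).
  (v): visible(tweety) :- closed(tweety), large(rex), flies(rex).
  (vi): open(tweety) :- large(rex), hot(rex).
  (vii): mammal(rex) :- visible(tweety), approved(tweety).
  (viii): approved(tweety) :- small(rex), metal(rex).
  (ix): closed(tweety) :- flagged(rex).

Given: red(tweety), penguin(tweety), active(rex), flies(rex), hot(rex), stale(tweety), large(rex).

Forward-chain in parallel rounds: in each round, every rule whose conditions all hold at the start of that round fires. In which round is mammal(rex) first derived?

Round 1 — (ii), (iii), (iv), (vi), derive metal(rex), flagged(rex), small(rex), open(tweety).
Round 2 — (viii), (ix), derive approved(tweety), closed(tweety).
Round 3 — (v), derive visible(tweety).
Round 4 — (vii), derive mammal(rex).
mammal(rex) first appears in round 4.

4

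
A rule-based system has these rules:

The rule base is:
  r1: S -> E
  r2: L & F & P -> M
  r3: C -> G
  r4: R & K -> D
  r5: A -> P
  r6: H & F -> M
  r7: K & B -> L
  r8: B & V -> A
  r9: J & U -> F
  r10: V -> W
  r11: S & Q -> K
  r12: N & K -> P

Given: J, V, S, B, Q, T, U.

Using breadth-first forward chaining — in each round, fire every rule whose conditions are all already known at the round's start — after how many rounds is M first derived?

3

Round 1 — r1, r8, r9, r10, r11, derive E, A, F, W, K.
Round 2 — r5, r7, derive P, L.
Round 3 — r2, derive M.
M first appears in round 3.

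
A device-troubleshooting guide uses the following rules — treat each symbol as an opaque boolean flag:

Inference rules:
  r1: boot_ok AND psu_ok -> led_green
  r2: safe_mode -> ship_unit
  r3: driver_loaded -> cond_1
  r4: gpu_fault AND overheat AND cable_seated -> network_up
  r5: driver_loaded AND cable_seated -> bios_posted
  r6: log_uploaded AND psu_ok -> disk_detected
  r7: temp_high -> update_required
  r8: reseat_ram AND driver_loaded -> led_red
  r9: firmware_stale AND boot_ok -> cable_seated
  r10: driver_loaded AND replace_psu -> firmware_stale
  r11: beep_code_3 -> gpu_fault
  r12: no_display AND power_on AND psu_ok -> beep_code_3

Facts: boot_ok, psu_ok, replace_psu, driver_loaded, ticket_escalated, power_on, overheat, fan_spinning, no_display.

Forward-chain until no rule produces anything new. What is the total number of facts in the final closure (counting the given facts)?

Round 1: r1 [boot_ok AND psu_ok -> led_green]; r3 [driver_loaded -> cond_1]; r10 [driver_loaded AND replace_psu -> firmware_stale]; r12 [no_display AND power_on AND psu_ok -> beep_code_3]. New: led_green, cond_1, firmware_stale, beep_code_3.
Round 2: r9 [firmware_stale AND boot_ok -> cable_seated]; r11 [beep_code_3 -> gpu_fault]. New: cable_seated, gpu_fault.
Round 3: r4 [gpu_fault AND overheat AND cable_seated -> network_up]; r5 [driver_loaded AND cable_seated -> bios_posted]. New: network_up, bios_posted.
Closure: {beep_code_3, bios_posted, boot_ok, cable_seated, cond_1, driver_loaded, fan_spinning, firmware_stale, gpu_fault, led_green, network_up, no_display, overheat, power_on, psu_ok, replace_psu, ticket_escalated} — 17 facts.

17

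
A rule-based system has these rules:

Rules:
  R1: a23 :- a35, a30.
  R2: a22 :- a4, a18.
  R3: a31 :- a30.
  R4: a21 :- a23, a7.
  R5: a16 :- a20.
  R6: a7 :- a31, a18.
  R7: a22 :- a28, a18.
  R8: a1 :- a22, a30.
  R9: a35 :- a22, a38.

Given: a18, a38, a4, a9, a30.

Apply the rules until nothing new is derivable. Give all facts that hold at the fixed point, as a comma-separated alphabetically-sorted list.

Round 1 — R2, R3, derive a22, a31.
Round 2 — R6, R8, R9, derive a7, a1, a35.
Round 3 — R1, derive a23.
Round 4 — R4, derive a21.

a1, a18, a21, a22, a23, a30, a31, a35, a38, a4, a7, a9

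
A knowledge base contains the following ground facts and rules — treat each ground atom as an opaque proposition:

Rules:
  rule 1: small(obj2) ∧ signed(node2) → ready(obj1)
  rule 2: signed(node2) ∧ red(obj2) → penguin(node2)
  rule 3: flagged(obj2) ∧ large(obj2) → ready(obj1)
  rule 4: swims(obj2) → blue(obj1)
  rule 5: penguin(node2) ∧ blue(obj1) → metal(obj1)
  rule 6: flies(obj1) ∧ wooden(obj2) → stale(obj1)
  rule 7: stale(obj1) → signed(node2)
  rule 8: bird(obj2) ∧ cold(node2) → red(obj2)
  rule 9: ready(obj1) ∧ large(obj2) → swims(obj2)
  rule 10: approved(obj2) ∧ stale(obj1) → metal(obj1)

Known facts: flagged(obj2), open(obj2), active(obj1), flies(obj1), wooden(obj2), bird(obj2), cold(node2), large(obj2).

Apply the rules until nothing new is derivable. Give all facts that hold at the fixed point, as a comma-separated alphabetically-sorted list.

active(obj1), bird(obj2), blue(obj1), cold(node2), flagged(obj2), flies(obj1), large(obj2), metal(obj1), open(obj2), penguin(node2), ready(obj1), red(obj2), signed(node2), stale(obj1), swims(obj2), wooden(obj2)

Round 1: rule 3 [flagged(obj2) ∧ large(obj2) → ready(obj1)]; rule 6 [flies(obj1) ∧ wooden(obj2) → stale(obj1)]; rule 8 [bird(obj2) ∧ cold(node2) → red(obj2)]. Adds ready(obj1), stale(obj1), red(obj2).
Round 2: rule 7 [stale(obj1) → signed(node2)]; rule 9 [ready(obj1) ∧ large(obj2) → swims(obj2)]. Adds signed(node2), swims(obj2).
Round 3: rule 2 [signed(node2) ∧ red(obj2) → penguin(node2)]; rule 4 [swims(obj2) → blue(obj1)]. Adds penguin(node2), blue(obj1).
Round 4: rule 5 [penguin(node2) ∧ blue(obj1) → metal(obj1)]. Adds metal(obj1).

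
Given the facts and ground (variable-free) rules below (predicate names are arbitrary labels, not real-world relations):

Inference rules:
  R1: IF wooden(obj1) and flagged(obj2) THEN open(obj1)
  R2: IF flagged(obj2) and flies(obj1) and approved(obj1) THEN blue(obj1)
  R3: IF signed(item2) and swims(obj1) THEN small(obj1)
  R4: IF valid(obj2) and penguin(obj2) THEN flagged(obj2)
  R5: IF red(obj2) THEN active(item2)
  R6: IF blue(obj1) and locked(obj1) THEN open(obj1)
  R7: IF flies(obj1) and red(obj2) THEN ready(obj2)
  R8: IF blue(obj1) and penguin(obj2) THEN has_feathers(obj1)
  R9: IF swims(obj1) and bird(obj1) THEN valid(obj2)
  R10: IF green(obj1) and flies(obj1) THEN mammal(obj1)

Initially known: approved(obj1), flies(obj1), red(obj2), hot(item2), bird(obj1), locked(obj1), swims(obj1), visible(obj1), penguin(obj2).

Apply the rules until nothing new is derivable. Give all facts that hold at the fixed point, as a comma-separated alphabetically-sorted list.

active(item2), approved(obj1), bird(obj1), blue(obj1), flagged(obj2), flies(obj1), has_feathers(obj1), hot(item2), locked(obj1), open(obj1), penguin(obj2), ready(obj2), red(obj2), swims(obj1), valid(obj2), visible(obj1)

Round 1 fires R5, R7, R9, giving active(item2), ready(obj2), valid(obj2).
Round 2 fires R4, giving flagged(obj2).
Round 3 fires R2, giving blue(obj1).
Round 4 fires R6, R8, giving open(obj1), has_feathers(obj1).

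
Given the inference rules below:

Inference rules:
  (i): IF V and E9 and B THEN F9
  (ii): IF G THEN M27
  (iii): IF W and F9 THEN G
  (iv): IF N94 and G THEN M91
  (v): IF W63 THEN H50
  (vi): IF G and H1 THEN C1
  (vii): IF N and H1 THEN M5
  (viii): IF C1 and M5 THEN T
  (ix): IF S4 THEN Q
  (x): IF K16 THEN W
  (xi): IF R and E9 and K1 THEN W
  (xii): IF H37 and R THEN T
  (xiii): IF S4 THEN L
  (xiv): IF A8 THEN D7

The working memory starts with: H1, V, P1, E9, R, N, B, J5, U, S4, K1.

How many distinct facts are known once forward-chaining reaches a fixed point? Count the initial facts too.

[1] (i) [IF V and E9 and B THEN F9]; (vii) [IF N and H1 THEN M5]; (ix) [IF S4 THEN Q]; (xi) [IF R and E9 and K1 THEN W]; (xiii) [IF S4 THEN L]. ⇒ new: F9, M5, Q, W, L.
[2] (iii) [IF W and F9 THEN G]. ⇒ new: G.
[3] (ii) [IF G THEN M27]; (vi) [IF G and H1 THEN C1]. ⇒ new: M27, C1.
[4] (viii) [IF C1 and M5 THEN T]. ⇒ new: T.
Closure: {B, C1, E9, F9, G, H1, J5, K1, L, M27, M5, N, P1, Q, R, S4, T, U, V, W} — 20 facts.

20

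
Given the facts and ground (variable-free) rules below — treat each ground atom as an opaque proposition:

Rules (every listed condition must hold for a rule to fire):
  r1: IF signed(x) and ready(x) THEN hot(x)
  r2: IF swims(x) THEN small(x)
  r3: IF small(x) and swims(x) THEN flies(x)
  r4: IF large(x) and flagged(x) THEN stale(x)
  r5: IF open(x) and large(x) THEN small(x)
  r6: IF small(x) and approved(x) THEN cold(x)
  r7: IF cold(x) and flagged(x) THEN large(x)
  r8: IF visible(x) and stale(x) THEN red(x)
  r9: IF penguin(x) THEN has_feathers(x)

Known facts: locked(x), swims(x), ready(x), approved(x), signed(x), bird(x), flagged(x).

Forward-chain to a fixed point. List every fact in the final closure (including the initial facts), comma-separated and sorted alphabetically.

Round 1 fires r1, r2, giving hot(x), small(x).
Round 2 fires r3, r6, giving flies(x), cold(x).
Round 3 fires r7, giving large(x).
Round 4 fires r4, giving stale(x).

approved(x), bird(x), cold(x), flagged(x), flies(x), hot(x), large(x), locked(x), ready(x), signed(x), small(x), stale(x), swims(x)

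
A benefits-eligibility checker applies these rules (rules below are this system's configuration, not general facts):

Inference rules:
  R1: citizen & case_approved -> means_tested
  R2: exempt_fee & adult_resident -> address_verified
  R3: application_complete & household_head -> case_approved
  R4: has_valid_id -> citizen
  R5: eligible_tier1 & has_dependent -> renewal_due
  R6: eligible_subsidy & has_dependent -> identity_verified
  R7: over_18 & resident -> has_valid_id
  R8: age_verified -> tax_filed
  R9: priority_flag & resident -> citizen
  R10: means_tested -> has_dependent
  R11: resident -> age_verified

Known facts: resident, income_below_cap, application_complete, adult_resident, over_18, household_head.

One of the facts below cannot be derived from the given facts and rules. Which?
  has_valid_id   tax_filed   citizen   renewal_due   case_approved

[1] R3 [application_complete & household_head -> case_approved]; R7 [over_18 & resident -> has_valid_id]; R11 [resident -> age_verified]. ⇒ new: case_approved, has_valid_id, age_verified.
[2] R4 [has_valid_id -> citizen]; R8 [age_verified -> tax_filed]. ⇒ new: citizen, tax_filed.
[3] R1 [citizen & case_approved -> means_tested]. ⇒ new: means_tested.
[4] R10 [means_tested -> has_dependent]. ⇒ new: has_dependent.
Derived: citizen (round 2), case_approved (round 1), has_valid_id (round 1), tax_filed (round 2). renewal_due never appears in any round.

renewal_due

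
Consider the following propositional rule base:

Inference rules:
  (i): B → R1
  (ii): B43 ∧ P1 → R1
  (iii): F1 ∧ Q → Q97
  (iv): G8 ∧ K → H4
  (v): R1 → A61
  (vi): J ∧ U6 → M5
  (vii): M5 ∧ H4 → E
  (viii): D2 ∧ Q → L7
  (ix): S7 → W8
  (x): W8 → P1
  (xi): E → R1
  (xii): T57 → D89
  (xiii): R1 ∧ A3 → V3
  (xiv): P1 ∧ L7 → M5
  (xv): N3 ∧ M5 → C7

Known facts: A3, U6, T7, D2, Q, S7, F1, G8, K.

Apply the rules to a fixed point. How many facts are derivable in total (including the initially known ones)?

19

Round 1 fires (iii), (iv), (viii), (ix), giving Q97, H4, L7, W8.
Round 2 fires (x), giving P1.
Round 3 fires (xiv), giving M5.
Round 4 fires (vii), giving E.
Round 5 fires (xi), giving R1.
Round 6 fires (v), (xiii), giving A61, V3.
Closure: {A3, A61, D2, E, F1, G8, H4, K, L7, M5, P1, Q, Q97, R1, S7, T7, U6, V3, W8} — 19 facts.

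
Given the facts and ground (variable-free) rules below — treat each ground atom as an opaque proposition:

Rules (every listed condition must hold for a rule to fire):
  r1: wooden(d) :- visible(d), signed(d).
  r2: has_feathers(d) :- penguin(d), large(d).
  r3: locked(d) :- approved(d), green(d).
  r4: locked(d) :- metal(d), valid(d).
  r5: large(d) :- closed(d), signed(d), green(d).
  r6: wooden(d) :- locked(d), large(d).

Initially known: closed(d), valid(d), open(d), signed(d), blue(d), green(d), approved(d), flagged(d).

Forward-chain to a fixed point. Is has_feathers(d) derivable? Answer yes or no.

no

Round 1 fires r3, r5, giving locked(d), large(d).
Round 2 fires r6, giving wooden(d).
Fixed point reached. has_feathers(d) is concluded only by r2; r2 needs penguin(d) (never derived).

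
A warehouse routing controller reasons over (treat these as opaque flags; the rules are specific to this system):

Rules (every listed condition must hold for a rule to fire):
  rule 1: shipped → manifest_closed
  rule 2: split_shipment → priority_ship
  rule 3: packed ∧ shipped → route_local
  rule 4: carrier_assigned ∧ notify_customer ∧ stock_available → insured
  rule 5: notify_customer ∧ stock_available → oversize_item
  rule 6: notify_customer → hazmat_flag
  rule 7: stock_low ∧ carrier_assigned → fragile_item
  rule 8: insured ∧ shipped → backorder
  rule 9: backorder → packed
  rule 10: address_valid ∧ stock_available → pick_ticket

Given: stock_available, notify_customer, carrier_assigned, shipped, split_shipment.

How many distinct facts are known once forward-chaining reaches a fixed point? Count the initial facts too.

Round 1: rule 1 [shipped → manifest_closed]; rule 2 [split_shipment → priority_ship]; rule 4 [carrier_assigned ∧ notify_customer ∧ stock_available → insured]; rule 5 [notify_customer ∧ stock_available → oversize_item]; rule 6 [notify_customer → hazmat_flag]. New: manifest_closed, priority_ship, insured, oversize_item, hazmat_flag.
Round 2: rule 8 [insured ∧ shipped → backorder]. New: backorder.
Round 3: rule 9 [backorder → packed]. New: packed.
Round 4: rule 3 [packed ∧ shipped → route_local]. New: route_local.
Closure: {backorder, carrier_assigned, hazmat_flag, insured, manifest_closed, notify_customer, oversize_item, packed, priority_ship, route_local, shipped, split_shipment, stock_available} — 13 facts.

13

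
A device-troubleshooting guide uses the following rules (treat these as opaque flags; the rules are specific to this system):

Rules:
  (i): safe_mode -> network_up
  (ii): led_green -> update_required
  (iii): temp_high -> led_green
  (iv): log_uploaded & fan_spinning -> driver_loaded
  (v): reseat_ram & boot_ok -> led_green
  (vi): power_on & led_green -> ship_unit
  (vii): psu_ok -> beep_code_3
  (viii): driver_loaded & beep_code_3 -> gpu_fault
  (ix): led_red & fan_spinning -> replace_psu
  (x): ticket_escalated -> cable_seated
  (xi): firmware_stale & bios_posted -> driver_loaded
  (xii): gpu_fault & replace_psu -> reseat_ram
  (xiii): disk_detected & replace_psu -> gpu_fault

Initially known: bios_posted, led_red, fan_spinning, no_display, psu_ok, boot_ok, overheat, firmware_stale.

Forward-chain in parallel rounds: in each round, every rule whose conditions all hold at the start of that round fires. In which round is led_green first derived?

4

Round 1 — (vii), (ix), (xi), derive beep_code_3, replace_psu, driver_loaded.
Round 2 — (viii), derive gpu_fault.
Round 3 — (xii), derive reseat_ram.
Round 4 — (v), derive led_green.
led_green first appears in round 4.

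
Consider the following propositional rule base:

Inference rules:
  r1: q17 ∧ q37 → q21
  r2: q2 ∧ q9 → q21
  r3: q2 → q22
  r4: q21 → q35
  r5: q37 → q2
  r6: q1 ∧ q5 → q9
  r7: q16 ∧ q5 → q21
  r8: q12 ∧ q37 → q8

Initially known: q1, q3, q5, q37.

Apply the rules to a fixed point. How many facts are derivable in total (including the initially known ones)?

9

Round 1: r5 [q37 → q2]; r6 [q1 ∧ q5 → q9]. Adds q2, q9.
Round 2: r2 [q2 ∧ q9 → q21]; r3 [q2 → q22]. Adds q21, q22.
Round 3: r4 [q21 → q35]. Adds q35.
Closure: {q1, q2, q21, q22, q3, q35, q37, q5, q9} — 9 facts.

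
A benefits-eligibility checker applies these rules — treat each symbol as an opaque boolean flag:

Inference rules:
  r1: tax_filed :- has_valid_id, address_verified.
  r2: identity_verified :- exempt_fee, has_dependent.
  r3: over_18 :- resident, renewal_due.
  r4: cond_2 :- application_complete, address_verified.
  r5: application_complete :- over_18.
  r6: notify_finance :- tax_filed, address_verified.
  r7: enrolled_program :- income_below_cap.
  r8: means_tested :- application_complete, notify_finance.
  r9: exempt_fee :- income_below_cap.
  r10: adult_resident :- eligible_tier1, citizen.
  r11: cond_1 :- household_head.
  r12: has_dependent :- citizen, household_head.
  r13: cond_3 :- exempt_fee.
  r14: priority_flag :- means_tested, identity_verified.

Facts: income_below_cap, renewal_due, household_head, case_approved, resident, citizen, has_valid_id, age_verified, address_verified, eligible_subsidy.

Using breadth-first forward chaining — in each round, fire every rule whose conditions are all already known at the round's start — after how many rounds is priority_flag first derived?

4

Round 1 — r1, r3, r7, r9, r11, r12, derive tax_filed, over_18, enrolled_program, exempt_fee, cond_1, has_dependent.
Round 2 — r2, r5, r6, r13, derive identity_verified, application_complete, notify_finance, cond_3.
Round 3 — r4, r8, derive cond_2, means_tested.
Round 4 — r14, derive priority_flag.
priority_flag first appears in round 4.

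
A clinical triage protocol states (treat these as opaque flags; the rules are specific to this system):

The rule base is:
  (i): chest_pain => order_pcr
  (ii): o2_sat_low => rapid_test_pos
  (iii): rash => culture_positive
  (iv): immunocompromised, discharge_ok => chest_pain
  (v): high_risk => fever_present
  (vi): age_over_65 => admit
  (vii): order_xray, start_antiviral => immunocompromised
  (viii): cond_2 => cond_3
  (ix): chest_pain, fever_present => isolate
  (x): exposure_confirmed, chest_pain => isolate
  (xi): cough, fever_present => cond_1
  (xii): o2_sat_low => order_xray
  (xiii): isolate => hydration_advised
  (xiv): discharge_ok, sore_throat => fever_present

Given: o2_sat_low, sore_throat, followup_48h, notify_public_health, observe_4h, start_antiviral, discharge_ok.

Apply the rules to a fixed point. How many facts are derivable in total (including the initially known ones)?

[1] (ii) [o2_sat_low => rapid_test_pos]; (xii) [o2_sat_low => order_xray]; (xiv) [discharge_ok, sore_throat => fever_present]. ⇒ new: rapid_test_pos, order_xray, fever_present.
[2] (vii) [order_xray, start_antiviral => immunocompromised]. ⇒ new: immunocompromised.
[3] (iv) [immunocompromised, discharge_ok => chest_pain]. ⇒ new: chest_pain.
[4] (i) [chest_pain => order_pcr]; (ix) [chest_pain, fever_present => isolate]. ⇒ new: order_pcr, isolate.
[5] (xiii) [isolate => hydration_advised]. ⇒ new: hydration_advised.
Closure: {chest_pain, discharge_ok, fever_present, followup_48h, hydration_advised, immunocompromised, isolate, notify_public_health, o2_sat_low, observe_4h, order_pcr, order_xray, rapid_test_pos, sore_throat, start_antiviral} — 15 facts.

15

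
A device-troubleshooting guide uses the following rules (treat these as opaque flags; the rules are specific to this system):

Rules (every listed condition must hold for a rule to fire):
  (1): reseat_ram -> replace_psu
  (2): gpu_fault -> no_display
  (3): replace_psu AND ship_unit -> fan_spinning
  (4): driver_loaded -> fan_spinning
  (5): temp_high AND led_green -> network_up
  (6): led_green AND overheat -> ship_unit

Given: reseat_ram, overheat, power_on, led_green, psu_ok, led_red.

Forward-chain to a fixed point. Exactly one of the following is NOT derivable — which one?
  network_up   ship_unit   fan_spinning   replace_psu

network_up

[1] (1) [reseat_ram -> replace_psu]; (6) [led_green AND overheat -> ship_unit]. ⇒ new: replace_psu, ship_unit.
[2] (3) [replace_psu AND ship_unit -> fan_spinning]. ⇒ new: fan_spinning.
Derived: fan_spinning (round 2), replace_psu (round 1), ship_unit (round 1). network_up never appears in any round.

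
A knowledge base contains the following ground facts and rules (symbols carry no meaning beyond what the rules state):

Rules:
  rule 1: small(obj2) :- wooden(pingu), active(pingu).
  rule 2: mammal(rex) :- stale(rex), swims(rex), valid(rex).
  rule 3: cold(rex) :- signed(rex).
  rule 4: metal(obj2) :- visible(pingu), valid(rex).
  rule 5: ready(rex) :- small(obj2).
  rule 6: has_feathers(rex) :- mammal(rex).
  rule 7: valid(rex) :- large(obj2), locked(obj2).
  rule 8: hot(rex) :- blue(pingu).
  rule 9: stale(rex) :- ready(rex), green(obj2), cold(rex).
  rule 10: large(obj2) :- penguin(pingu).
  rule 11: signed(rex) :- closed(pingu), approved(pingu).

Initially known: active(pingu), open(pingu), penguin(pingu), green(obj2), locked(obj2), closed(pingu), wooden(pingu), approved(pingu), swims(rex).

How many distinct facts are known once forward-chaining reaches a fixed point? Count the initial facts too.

18

Round 1 fires rule 1, rule 10, rule 11, giving small(obj2), large(obj2), signed(rex).
Round 2 fires rule 3, rule 5, rule 7, giving cold(rex), ready(rex), valid(rex).
Round 3 fires rule 9, giving stale(rex).
Round 4 fires rule 2, giving mammal(rex).
Round 5 fires rule 6, giving has_feathers(rex).
Closure: {active(pingu), approved(pingu), closed(pingu), cold(rex), green(obj2), has_feathers(rex), large(obj2), locked(obj2), mammal(rex), open(pingu), penguin(pingu), ready(rex), signed(rex), small(obj2), stale(rex), swims(rex), valid(rex), wooden(pingu)} — 18 facts.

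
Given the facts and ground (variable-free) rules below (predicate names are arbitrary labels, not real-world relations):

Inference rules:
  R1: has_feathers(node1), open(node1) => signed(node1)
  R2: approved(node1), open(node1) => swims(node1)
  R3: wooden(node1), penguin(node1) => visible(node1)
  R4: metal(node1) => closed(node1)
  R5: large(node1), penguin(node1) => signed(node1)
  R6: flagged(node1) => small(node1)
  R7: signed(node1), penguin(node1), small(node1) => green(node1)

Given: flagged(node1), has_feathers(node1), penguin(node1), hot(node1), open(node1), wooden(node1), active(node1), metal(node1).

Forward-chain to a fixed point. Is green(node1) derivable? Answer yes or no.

Round 1 fires R1, R3, R4, R6, giving signed(node1), visible(node1), closed(node1), small(node1).
Round 2 fires R7, giving green(node1).
green(node1) appears in round 2, so it is derivable.

yes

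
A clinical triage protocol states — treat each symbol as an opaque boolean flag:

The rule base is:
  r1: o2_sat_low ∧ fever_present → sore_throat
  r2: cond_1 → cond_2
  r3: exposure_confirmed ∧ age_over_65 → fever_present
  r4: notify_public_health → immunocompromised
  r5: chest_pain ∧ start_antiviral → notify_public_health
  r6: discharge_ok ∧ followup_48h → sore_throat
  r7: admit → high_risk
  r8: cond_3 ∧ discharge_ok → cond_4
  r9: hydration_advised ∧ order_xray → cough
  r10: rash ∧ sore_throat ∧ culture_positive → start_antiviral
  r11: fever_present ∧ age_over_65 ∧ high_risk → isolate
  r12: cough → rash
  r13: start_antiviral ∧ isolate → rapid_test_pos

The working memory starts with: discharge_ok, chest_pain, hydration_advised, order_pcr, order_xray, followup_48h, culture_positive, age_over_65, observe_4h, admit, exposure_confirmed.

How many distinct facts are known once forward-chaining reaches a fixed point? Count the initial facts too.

Round 1 — r3, r6, r7, r9, derive fever_present, sore_throat, high_risk, cough.
Round 2 — r11, r12, derive isolate, rash.
Round 3 — r10, derive start_antiviral.
Round 4 — r5, r13, derive notify_public_health, rapid_test_pos.
Round 5 — r4, derive immunocompromised.
Closure: {admit, age_over_65, chest_pain, cough, culture_positive, discharge_ok, exposure_confirmed, fever_present, followup_48h, high_risk, hydration_advised, immunocompromised, isolate, notify_public_health, observe_4h, order_pcr, order_xray, rapid_test_pos, rash, sore_throat, start_antiviral} — 21 facts.

21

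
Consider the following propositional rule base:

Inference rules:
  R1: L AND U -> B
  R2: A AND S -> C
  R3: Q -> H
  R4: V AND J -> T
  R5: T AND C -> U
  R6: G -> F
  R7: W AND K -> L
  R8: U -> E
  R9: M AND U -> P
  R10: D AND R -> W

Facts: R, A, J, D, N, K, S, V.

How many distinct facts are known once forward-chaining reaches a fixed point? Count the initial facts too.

15

Round 1 — R2, R4, R10, derive C, T, W.
Round 2 — R5, R7, derive U, L.
Round 3 — R1, R8, derive B, E.
Closure: {A, B, C, D, E, J, K, L, N, R, S, T, U, V, W} — 15 facts.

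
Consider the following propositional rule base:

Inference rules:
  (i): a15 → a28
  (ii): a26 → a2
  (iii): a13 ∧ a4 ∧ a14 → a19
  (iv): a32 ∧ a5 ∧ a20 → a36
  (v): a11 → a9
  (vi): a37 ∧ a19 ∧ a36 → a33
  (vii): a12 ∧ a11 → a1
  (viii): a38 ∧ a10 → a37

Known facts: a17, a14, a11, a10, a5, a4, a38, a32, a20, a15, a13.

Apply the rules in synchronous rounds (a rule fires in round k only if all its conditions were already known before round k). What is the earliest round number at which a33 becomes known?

2

Round 1 fires (i), (iii), (iv), (v), (viii), giving a28, a19, a36, a9, a37.
Round 2 fires (vi), giving a33.
a33 first appears in round 2.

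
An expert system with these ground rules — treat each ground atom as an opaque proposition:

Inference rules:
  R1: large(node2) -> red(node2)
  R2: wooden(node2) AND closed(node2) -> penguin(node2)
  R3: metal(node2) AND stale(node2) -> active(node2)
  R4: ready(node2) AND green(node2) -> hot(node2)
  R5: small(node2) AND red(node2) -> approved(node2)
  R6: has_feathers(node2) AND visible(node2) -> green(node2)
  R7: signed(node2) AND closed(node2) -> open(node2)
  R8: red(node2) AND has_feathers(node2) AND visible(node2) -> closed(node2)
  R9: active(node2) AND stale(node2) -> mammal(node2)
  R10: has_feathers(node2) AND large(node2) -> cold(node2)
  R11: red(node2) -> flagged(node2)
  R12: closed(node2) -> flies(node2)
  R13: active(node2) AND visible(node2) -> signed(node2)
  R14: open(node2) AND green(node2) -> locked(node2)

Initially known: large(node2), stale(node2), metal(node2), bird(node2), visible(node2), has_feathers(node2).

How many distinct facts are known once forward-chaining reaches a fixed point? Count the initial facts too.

17

Round 1 — R1, R3, R6, R10, derive red(node2), active(node2), green(node2), cold(node2).
Round 2 — R8, R9, R11, R13, derive closed(node2), mammal(node2), flagged(node2), signed(node2).
Round 3 — R7, R12, derive open(node2), flies(node2).
Round 4 — R14, derive locked(node2).
Closure: {active(node2), bird(node2), closed(node2), cold(node2), flagged(node2), flies(node2), green(node2), has_feathers(node2), large(node2), locked(node2), mammal(node2), metal(node2), open(node2), red(node2), signed(node2), stale(node2), visible(node2)} — 17 facts.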